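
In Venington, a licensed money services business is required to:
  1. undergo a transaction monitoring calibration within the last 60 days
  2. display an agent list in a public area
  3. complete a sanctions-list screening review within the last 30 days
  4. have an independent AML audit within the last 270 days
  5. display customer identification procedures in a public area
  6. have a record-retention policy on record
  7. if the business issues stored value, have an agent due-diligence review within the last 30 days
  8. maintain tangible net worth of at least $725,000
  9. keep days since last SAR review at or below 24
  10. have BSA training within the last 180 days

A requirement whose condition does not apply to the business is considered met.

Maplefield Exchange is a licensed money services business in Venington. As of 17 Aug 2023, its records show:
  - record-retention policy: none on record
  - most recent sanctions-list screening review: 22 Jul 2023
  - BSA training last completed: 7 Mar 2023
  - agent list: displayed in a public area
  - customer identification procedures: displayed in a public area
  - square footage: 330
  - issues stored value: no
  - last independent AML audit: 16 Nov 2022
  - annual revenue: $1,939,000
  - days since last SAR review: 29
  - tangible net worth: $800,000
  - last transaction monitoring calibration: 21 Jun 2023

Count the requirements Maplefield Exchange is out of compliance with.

1. transaction monitoring calibration 57 days ago vs limit 60 → met
2. agent list present → met
3. sanctions-list screening review 26 days ago vs limit 30 → met
4. independent AML audit 274 days ago vs limit 270 → not met
5. customer identification procedures present → met
6. record-retention policy absent → not met
7. condition 'issues stored value' does not hold → requirement n/a → met
8. tangible net worth $800,000 ≥ $725,000 → met
9. days since last SAR review 29 > 24 → not met
10. BSA training 163 days ago vs limit 180 → met
Not met: 3 of 10

3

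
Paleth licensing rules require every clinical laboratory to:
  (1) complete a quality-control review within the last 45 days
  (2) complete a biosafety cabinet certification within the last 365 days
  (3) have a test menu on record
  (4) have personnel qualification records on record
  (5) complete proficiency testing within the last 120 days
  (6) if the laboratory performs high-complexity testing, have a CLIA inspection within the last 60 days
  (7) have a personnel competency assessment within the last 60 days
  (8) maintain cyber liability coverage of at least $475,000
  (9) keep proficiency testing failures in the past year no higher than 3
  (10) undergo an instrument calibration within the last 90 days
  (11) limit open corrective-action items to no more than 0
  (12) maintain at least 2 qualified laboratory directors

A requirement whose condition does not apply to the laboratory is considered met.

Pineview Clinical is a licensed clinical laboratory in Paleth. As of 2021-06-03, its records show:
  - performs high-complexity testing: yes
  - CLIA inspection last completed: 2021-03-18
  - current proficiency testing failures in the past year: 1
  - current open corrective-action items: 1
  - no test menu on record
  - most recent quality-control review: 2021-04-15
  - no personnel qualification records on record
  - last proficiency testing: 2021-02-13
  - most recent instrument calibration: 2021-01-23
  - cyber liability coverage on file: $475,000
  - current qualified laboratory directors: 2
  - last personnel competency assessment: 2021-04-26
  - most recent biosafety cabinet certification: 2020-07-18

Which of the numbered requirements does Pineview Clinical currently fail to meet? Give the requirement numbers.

1. quality-control review 49 days ago vs limit 45 → not met
2. biosafety cabinet certification 320 days ago vs limit 365 → met
3. test menu absent → not met
4. personnel qualification records absent → not met
5. proficiency testing 110 days ago vs limit 120 → met
6. condition 'performs high-complexity testing' holds; CLIA inspection 77 days ago vs limit 60 → not met
7. personnel competency assessment 38 days ago vs limit 60 → met
8. cyber liability coverage $475,000 ≥ $475,000 → met
9. proficiency testing failures in the past year 1 ≤ 3 → met
10. instrument calibration 131 days ago vs limit 90 → not met
11. open corrective-action items 1 > 0 → not met
12. qualified laboratory directors 2 ≥ 2 → met
Not met: 1, 3, 4, 6, 10, 11

1, 3, 4, 6, 10, 11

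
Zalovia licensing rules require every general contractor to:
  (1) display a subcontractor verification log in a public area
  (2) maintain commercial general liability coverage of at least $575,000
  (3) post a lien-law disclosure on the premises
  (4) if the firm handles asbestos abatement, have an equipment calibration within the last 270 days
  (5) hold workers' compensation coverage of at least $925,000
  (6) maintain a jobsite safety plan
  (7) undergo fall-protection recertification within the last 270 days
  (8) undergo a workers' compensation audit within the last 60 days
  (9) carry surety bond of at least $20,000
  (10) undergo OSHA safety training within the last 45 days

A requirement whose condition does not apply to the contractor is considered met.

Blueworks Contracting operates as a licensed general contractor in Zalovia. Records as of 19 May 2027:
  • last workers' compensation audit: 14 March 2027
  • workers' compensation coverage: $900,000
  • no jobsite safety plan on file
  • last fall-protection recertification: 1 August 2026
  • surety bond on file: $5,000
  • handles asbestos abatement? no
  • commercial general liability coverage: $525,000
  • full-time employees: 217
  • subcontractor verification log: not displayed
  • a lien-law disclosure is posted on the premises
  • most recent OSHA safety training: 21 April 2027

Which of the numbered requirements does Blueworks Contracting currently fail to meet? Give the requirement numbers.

1. subcontractor verification log absent → not met
2. commercial general liability coverage $525,000 < $575,000 → not met
3. lien-law disclosure present → met
4. condition 'handles asbestos abatement' does not hold → requirement n/a → met
5. workers' compensation coverage $900,000 < $925,000 → not met
6. jobsite safety plan absent → not met
7. fall-protection recertification 291 days ago vs limit 270 → not met
8. workers' compensation audit 66 days ago vs limit 60 → not met
9. surety bond $5,000 < $20,000 → not met
10. OSHA safety training 28 days ago vs limit 45 → met
Not met: 1, 2, 5, 6, 7, 8, 9

1, 2, 5, 6, 7, 8, 9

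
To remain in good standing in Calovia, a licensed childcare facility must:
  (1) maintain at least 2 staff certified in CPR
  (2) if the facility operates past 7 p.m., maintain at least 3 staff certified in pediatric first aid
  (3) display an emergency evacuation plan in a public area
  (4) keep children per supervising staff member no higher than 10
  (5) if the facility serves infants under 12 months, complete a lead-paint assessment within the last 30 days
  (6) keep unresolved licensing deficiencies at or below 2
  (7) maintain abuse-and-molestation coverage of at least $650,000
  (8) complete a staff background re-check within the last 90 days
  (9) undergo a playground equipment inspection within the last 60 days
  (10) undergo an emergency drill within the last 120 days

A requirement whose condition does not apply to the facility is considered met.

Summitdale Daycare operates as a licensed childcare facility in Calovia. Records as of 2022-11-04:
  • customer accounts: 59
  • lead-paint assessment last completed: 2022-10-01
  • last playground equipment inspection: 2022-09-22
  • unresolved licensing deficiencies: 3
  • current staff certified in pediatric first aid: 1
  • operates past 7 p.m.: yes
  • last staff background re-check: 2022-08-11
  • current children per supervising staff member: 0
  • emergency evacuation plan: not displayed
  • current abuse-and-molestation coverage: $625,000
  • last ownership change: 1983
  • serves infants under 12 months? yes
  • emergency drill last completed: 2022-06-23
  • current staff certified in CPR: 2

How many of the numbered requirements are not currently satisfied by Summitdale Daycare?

1. staff certified in CPR 2 ≥ 2 → met
2. condition 'operates past 7 p.m.' holds; staff certified in pediatric first aid 1 < 3 → not met
3. emergency evacuation plan absent → not met
4. children per supervising staff member 0 ≤ 10 → met
5. condition 'serves infants under 12 months' holds; lead-paint assessment 34 days ago vs limit 30 → not met
6. unresolved licensing deficiencies 3 > 2 → not met
7. abuse-and-molestation coverage $625,000 < $650,000 → not met
8. staff background re-check 85 days ago vs limit 90 → met
9. playground equipment inspection 43 days ago vs limit 60 → met
10. emergency drill 134 days ago vs limit 120 → not met
Not met: 6 of 10

6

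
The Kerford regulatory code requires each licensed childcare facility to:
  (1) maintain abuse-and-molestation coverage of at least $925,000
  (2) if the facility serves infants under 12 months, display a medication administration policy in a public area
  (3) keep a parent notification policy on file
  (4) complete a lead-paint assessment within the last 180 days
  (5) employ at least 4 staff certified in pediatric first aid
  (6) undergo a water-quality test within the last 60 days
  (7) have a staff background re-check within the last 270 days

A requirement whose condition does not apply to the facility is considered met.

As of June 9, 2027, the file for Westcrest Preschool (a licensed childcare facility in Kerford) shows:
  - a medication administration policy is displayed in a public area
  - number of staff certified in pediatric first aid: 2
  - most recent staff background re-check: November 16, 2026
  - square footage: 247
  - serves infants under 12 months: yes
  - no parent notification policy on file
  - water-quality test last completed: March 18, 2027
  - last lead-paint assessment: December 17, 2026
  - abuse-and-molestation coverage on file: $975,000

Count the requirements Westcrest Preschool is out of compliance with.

3

1. abuse-and-molestation coverage $975,000 ≥ $925,000 → met
2. condition 'serves infants under 12 months' holds; medication administration policy present → met
3. parent notification policy absent → not met
4. lead-paint assessment 174 days ago vs limit 180 → met
5. staff certified in pediatric first aid 2 < 4 → not met
6. water-quality test 83 days ago vs limit 60 → not met
7. staff background re-check 205 days ago vs limit 270 → met
Not met: 3 of 7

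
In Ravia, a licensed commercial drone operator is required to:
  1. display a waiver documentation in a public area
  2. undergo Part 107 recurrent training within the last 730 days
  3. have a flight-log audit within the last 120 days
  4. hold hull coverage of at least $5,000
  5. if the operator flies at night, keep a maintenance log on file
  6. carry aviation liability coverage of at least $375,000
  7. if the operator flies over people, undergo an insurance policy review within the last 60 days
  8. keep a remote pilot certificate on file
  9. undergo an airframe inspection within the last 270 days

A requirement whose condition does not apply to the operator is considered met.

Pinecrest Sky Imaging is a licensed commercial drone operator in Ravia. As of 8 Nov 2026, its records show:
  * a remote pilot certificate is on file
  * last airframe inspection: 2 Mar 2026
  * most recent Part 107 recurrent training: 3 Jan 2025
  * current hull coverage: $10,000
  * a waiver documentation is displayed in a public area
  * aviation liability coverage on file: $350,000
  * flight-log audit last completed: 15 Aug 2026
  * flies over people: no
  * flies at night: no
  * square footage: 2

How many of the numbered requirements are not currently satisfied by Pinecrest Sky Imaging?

1

1. waiver documentation present → met
2. Part 107 recurrent training 674 days ago vs limit 730 → met
3. flight-log audit 85 days ago vs limit 120 → met
4. hull coverage $10,000 ≥ $5,000 → met
5. condition 'flies at night' does not hold → requirement n/a → met
6. aviation liability coverage $350,000 < $375,000 → not met
7. condition 'flies over people' does not hold → requirement n/a → met
8. remote pilot certificate present → met
9. airframe inspection 251 days ago vs limit 270 → met
Not met: 1 of 9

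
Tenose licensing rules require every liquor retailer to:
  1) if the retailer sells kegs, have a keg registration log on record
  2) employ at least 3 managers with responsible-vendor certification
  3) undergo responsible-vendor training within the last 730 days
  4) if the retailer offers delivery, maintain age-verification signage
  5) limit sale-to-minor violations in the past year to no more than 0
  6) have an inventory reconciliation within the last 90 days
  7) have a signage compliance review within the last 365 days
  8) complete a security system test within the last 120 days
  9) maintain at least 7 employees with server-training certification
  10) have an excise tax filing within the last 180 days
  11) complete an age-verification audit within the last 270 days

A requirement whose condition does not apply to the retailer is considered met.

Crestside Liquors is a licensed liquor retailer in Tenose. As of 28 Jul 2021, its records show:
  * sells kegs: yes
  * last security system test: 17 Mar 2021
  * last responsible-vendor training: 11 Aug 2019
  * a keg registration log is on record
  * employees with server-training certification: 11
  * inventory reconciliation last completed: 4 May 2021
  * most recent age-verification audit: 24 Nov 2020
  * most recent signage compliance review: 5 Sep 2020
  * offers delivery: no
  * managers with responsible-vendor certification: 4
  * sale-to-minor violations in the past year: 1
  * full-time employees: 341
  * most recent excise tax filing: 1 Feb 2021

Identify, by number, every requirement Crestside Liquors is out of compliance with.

5, 8

1. condition 'sells kegs' holds; keg registration log present → met
2. managers with responsible-vendor certification 4 ≥ 3 → met
3. responsible-vendor training 717 days ago vs limit 730 → met
4. condition 'offers delivery' does not hold → requirement n/a → met
5. sale-to-minor violations in the past year 1 > 0 → not met
6. inventory reconciliation 85 days ago vs limit 90 → met
7. signage compliance review 326 days ago vs limit 365 → met
8. security system test 133 days ago vs limit 120 → not met
9. employees with server-training certification 11 ≥ 7 → met
10. excise tax filing 177 days ago vs limit 180 → met
11. age-verification audit 246 days ago vs limit 270 → met
Not met: 5, 8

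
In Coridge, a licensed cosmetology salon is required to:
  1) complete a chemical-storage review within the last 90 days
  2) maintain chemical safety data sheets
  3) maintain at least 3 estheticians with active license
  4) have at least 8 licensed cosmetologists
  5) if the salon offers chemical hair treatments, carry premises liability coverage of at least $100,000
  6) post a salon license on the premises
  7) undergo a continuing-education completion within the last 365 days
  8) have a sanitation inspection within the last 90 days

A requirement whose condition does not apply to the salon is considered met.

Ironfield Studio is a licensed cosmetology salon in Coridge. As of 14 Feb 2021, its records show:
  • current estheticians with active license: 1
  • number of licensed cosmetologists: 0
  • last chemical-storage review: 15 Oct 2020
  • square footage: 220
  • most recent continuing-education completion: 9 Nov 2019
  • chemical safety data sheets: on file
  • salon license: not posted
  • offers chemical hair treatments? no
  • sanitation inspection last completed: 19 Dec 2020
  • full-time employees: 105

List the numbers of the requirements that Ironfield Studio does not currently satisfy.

1. chemical-storage review 122 days ago vs limit 90 → not met
2. chemical safety data sheets present → met
3. estheticians with active license 1 < 3 → not met
4. licensed cosmetologists 0 < 8 → not met
5. condition 'offers chemical hair treatments' does not hold → requirement n/a → met
6. salon license absent → not met
7. continuing-education completion 463 days ago vs limit 365 → not met
8. sanitation inspection 57 days ago vs limit 90 → met
Not met: 1, 3, 4, 6, 7

1, 3, 4, 6, 7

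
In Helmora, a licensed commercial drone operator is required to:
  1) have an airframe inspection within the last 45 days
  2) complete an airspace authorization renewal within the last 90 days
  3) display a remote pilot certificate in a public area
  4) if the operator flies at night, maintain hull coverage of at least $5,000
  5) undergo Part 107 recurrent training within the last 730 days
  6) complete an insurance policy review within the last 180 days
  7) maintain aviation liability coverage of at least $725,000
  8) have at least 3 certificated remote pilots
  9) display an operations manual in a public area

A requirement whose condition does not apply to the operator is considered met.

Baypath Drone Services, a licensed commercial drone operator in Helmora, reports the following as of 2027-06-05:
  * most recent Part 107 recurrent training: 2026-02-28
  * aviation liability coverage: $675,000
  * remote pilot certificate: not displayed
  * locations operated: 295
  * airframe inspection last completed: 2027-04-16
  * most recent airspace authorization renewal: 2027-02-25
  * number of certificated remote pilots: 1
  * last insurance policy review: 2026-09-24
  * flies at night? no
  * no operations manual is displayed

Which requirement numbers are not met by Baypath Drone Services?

1, 2, 3, 6, 7, 8, 9

1. airframe inspection 50 days ago vs limit 45 → not met
2. airspace authorization renewal 100 days ago vs limit 90 → not met
3. remote pilot certificate absent → not met
4. condition 'flies at night' does not hold → requirement n/a → met
5. Part 107 recurrent training 462 days ago vs limit 730 → met
6. insurance policy review 254 days ago vs limit 180 → not met
7. aviation liability coverage $675,000 < $725,000 → not met
8. certificated remote pilots 1 < 3 → not met
9. operations manual absent → not met
Not met: 1, 2, 3, 6, 7, 8, 9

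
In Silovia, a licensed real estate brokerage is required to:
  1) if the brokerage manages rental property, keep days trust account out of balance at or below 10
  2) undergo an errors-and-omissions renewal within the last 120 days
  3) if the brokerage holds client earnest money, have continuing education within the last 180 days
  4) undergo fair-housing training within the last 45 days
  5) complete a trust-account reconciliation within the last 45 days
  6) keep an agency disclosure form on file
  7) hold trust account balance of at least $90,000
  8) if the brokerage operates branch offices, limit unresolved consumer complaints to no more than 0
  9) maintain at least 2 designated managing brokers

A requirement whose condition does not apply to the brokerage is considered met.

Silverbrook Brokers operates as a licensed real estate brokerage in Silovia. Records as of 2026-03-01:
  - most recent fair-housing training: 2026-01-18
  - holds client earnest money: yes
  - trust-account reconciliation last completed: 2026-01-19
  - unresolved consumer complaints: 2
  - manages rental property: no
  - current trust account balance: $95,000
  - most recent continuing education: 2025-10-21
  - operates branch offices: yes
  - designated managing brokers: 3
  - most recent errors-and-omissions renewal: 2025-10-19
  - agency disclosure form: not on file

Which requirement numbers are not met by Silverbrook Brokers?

2, 6, 8

1. condition 'manages rental property' does not hold → requirement n/a → met
2. errors-and-omissions renewal 133 days ago vs limit 120 → not met
3. condition 'holds client earnest money' holds; continuing education 131 days ago vs limit 180 → met
4. fair-housing training 42 days ago vs limit 45 → met
5. trust-account reconciliation 41 days ago vs limit 45 → met
6. agency disclosure form absent → not met
7. trust account balance $95,000 ≥ $90,000 → met
8. condition 'operates branch offices' holds; unresolved consumer complaints 2 > 0 → not met
9. designated managing brokers 3 ≥ 2 → met
Not met: 2, 6, 8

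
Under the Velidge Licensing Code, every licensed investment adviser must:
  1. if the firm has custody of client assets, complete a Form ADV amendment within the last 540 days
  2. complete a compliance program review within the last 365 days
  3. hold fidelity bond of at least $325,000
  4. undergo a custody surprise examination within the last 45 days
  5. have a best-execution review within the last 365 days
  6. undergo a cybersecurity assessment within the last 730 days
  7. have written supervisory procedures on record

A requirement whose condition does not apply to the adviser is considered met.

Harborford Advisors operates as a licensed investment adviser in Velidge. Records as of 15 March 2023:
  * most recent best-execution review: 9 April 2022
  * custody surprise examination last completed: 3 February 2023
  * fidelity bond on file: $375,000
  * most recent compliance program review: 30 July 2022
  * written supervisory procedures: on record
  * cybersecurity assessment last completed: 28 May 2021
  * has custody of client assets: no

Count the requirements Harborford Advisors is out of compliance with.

0

1. condition 'has custody of client assets' does not hold → requirement n/a → met
2. compliance program review 228 days ago vs limit 365 → met
3. fidelity bond $375,000 ≥ $325,000 → met
4. custody surprise examination 40 days ago vs limit 45 → met
5. best-execution review 340 days ago vs limit 365 → met
6. cybersecurity assessment 656 days ago vs limit 730 → met
7. written supervisory procedures present → met
Not met: 0 of 7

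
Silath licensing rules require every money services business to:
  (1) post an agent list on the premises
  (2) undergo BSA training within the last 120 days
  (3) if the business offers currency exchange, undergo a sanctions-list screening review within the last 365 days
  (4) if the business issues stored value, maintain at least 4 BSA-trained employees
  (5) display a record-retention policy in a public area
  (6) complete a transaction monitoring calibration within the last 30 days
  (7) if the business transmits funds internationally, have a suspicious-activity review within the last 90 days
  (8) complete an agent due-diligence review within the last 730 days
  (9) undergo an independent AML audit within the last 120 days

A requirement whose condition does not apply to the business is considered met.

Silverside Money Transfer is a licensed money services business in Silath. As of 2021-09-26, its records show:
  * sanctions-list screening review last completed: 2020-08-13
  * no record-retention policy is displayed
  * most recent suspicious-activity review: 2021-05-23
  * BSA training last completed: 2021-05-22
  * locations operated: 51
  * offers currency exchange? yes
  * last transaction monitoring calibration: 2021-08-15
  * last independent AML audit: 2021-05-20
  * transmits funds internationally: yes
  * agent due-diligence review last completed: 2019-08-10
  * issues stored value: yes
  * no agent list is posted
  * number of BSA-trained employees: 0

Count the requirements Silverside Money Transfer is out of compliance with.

9

1. agent list absent → not met
2. BSA training 127 days ago vs limit 120 → not met
3. condition 'offers currency exchange' holds; sanctions-list screening review 409 days ago vs limit 365 → not met
4. condition 'issues stored value' holds; BSA-trained employees 0 < 4 → not met
5. record-retention policy absent → not met
6. transaction monitoring calibration 42 days ago vs limit 30 → not met
7. condition 'transmits funds internationally' holds; suspicious-activity review 126 days ago vs limit 90 → not met
8. agent due-diligence review 778 days ago vs limit 730 → not met
9. independent AML audit 129 days ago vs limit 120 → not met
Not met: 9 of 9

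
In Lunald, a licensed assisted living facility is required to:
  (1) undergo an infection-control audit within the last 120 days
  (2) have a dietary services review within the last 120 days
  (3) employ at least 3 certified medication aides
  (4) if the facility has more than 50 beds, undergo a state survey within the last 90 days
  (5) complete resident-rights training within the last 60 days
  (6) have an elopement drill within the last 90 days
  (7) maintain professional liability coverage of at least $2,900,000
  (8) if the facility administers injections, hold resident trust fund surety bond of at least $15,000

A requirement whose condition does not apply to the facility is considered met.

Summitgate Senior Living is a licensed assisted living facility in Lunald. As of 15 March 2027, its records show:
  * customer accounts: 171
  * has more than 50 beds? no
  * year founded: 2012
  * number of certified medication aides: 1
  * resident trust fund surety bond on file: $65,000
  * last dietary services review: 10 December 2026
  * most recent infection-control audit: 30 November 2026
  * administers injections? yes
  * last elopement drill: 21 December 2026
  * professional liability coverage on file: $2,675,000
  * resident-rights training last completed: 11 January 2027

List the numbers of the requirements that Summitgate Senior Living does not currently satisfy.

1. infection-control audit 105 days ago vs limit 120 → met
2. dietary services review 95 days ago vs limit 120 → met
3. certified medication aides 1 < 3 → not met
4. condition 'has more than 50 beds' does not hold → requirement n/a → met
5. resident-rights training 63 days ago vs limit 60 → not met
6. elopement drill 84 days ago vs limit 90 → met
7. professional liability coverage $2,675,000 < $2,900,000 → not met
8. condition 'administers injections' holds; resident trust fund surety bond $65,000 ≥ $15,000 → met
Not met: 3, 5, 7

3, 5, 7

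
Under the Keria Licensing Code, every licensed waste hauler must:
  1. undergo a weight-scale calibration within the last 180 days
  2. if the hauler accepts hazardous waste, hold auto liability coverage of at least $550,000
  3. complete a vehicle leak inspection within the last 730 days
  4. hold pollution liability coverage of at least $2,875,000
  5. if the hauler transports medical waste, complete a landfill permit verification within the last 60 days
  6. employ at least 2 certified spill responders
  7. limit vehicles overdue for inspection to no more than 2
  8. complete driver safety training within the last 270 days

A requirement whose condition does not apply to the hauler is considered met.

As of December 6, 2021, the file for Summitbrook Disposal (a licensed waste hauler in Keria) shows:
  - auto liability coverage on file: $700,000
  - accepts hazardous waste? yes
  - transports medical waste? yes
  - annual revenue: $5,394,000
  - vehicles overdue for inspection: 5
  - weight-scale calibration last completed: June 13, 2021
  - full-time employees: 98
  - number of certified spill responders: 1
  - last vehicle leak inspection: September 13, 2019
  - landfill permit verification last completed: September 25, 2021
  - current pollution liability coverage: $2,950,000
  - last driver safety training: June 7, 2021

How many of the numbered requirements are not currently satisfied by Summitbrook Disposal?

1. weight-scale calibration 176 days ago vs limit 180 → met
2. condition 'accepts hazardous waste' holds; auto liability coverage $700,000 ≥ $550,000 → met
3. vehicle leak inspection 815 days ago vs limit 730 → not met
4. pollution liability coverage $2,950,000 ≥ $2,875,000 → met
5. condition 'transports medical waste' holds; landfill permit verification 72 days ago vs limit 60 → not met
6. certified spill responders 1 < 2 → not met
7. vehicles overdue for inspection 5 > 2 → not met
8. driver safety training 182 days ago vs limit 270 → met
Not met: 4 of 8

4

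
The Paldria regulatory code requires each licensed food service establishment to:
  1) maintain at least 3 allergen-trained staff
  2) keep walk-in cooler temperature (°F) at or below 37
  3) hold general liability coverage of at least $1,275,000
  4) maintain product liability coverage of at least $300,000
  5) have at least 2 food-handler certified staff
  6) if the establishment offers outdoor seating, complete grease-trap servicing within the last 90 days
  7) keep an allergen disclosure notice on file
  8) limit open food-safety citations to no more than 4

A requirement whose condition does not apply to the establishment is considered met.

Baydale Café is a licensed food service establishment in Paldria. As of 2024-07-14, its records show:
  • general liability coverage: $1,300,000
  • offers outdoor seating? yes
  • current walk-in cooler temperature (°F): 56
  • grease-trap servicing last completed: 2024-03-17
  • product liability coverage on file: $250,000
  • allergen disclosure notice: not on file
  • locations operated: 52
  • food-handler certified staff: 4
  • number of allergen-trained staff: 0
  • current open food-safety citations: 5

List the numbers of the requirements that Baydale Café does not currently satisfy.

1, 2, 4, 6, 7, 8

1. allergen-trained staff 0 < 3 → not met
2. walk-in cooler temperature (°F) 56 > 37 → not met
3. general liability coverage $1,300,000 ≥ $1,275,000 → met
4. product liability coverage $250,000 < $300,000 → not met
5. food-handler certified staff 4 ≥ 2 → met
6. condition 'offers outdoor seating' holds; grease-trap servicing 119 days ago vs limit 90 → not met
7. allergen disclosure notice absent → not met
8. open food-safety citations 5 > 4 → not met
Not met: 1, 2, 4, 6, 7, 8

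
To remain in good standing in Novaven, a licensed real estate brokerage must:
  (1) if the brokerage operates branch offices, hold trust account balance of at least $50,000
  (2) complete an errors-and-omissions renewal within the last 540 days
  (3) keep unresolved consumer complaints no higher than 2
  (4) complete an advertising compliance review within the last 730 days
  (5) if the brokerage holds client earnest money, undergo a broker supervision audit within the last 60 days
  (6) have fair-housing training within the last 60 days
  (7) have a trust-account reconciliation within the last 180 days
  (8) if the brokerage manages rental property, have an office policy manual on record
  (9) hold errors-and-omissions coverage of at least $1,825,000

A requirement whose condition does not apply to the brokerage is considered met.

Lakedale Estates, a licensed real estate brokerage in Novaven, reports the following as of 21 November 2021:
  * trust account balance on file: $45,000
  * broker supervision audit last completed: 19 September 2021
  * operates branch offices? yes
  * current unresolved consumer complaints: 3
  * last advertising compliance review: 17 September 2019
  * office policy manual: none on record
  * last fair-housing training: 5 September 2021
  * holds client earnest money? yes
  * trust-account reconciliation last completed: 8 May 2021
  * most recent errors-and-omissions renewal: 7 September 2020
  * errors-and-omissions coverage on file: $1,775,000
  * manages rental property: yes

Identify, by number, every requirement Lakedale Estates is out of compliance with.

1. condition 'operates branch offices' holds; trust account balance $45,000 < $50,000 → not met
2. errors-and-omissions renewal 440 days ago vs limit 540 → met
3. unresolved consumer complaints 3 > 2 → not met
4. advertising compliance review 796 days ago vs limit 730 → not met
5. condition 'holds client earnest money' holds; broker supervision audit 63 days ago vs limit 60 → not met
6. fair-housing training 77 days ago vs limit 60 → not met
7. trust-account reconciliation 197 days ago vs limit 180 → not met
8. condition 'manages rental property' holds; office policy manual absent → not met
9. errors-and-omissions coverage $1,775,000 < $1,825,000 → not met
Not met: 1, 3, 4, 5, 6, 7, 8, 9

1, 3, 4, 5, 6, 7, 8, 9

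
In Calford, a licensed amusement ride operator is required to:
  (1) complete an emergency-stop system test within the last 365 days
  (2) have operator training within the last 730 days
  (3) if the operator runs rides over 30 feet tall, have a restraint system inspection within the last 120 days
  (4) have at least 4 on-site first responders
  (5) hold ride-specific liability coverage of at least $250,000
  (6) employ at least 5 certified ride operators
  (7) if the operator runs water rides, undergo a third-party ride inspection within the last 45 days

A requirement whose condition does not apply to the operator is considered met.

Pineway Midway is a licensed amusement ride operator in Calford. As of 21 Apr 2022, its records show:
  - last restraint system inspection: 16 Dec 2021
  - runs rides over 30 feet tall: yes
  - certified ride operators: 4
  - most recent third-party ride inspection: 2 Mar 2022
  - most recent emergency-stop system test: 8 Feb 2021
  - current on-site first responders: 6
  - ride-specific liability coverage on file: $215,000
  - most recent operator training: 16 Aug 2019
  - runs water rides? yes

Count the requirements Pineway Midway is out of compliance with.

6

1. emergency-stop system test 437 days ago vs limit 365 → not met
2. operator training 979 days ago vs limit 730 → not met
3. condition 'runs rides over 30 feet tall' holds; restraint system inspection 126 days ago vs limit 120 → not met
4. on-site first responders 6 ≥ 4 → met
5. ride-specific liability coverage $215,000 < $250,000 → not met
6. certified ride operators 4 < 5 → not met
7. condition 'runs water rides' holds; third-party ride inspection 50 days ago vs limit 45 → not met
Not met: 6 of 7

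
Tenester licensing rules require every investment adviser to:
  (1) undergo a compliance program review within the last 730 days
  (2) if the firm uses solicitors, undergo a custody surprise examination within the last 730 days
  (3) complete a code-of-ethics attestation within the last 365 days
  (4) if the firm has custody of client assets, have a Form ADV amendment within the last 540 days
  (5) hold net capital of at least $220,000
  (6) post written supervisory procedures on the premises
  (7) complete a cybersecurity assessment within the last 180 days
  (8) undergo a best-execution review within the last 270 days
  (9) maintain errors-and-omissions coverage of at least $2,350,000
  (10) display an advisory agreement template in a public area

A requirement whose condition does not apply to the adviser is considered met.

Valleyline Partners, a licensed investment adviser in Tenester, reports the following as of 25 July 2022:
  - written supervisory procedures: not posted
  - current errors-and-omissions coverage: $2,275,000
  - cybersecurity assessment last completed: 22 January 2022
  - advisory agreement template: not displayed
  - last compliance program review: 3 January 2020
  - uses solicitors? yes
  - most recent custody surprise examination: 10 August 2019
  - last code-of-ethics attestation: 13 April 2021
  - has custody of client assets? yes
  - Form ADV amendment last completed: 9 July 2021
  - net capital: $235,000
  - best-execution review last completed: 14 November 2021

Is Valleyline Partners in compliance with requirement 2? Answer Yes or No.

2. condition 'uses solicitors' holds; custody surprise examination 1080 days ago vs limit 730 → not met

No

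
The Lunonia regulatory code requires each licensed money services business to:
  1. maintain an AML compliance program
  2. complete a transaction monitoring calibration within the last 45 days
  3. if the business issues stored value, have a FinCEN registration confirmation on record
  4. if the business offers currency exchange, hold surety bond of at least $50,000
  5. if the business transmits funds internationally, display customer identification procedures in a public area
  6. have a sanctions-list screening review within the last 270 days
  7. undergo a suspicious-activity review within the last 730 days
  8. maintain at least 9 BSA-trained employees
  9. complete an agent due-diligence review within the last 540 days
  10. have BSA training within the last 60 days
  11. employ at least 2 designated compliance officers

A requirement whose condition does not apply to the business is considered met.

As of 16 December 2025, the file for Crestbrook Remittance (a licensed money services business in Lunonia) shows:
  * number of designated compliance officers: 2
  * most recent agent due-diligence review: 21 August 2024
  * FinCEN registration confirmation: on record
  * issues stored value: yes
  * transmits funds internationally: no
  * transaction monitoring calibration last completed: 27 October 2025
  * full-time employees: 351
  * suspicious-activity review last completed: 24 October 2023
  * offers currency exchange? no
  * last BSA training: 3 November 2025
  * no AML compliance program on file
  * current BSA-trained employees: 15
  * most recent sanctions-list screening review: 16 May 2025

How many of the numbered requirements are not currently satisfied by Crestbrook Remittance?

1. AML compliance program absent → not met
2. transaction monitoring calibration 50 days ago vs limit 45 → not met
3. condition 'issues stored value' holds; FinCEN registration confirmation present → met
4. condition 'offers currency exchange' does not hold → requirement n/a → met
5. condition 'transmits funds internationally' does not hold → requirement n/a → met
6. sanctions-list screening review 214 days ago vs limit 270 → met
7. suspicious-activity review 784 days ago vs limit 730 → not met
8. BSA-trained employees 15 ≥ 9 → met
9. agent due-diligence review 482 days ago vs limit 540 → met
10. BSA training 43 days ago vs limit 60 → met
11. designated compliance officers 2 ≥ 2 → met
Not met: 3 of 11

3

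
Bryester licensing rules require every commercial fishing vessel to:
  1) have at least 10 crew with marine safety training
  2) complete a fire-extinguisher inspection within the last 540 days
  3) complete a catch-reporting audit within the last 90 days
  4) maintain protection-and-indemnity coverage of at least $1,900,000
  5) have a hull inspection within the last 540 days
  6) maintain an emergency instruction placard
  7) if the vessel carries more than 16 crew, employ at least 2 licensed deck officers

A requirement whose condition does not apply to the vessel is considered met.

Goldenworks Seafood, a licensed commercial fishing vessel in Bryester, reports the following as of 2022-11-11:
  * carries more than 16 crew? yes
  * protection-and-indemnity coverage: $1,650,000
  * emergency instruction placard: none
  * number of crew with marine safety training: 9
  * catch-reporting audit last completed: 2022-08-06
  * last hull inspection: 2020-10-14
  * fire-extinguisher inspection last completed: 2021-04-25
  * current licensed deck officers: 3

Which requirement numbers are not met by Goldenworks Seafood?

1. crew with marine safety training 9 < 10 → not met
2. fire-extinguisher inspection 565 days ago vs limit 540 → not met
3. catch-reporting audit 97 days ago vs limit 90 → not met
4. protection-and-indemnity coverage $1,650,000 < $1,900,000 → not met
5. hull inspection 758 days ago vs limit 540 → not met
6. emergency instruction placard absent → not met
7. condition 'carries more than 16 crew' holds; licensed deck officers 3 ≥ 2 → met
Not met: 1, 2, 3, 4, 5, 6

1, 2, 3, 4, 5, 6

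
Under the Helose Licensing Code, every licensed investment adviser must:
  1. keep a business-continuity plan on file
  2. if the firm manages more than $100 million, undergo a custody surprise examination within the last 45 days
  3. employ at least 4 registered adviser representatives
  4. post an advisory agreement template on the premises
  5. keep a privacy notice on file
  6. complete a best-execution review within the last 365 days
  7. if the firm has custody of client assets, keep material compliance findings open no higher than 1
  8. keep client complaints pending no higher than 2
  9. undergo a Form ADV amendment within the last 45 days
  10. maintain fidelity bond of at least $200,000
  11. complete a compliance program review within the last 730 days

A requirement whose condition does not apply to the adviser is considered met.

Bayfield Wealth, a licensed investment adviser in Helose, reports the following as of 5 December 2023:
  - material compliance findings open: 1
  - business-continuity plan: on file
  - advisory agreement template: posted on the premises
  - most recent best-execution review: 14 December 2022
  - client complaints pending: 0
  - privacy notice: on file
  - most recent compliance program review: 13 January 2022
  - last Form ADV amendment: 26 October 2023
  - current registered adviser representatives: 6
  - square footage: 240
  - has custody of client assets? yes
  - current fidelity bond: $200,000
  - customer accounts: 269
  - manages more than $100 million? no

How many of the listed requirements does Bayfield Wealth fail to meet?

1. business-continuity plan present → met
2. condition 'manages more than $100 million' does not hold → requirement n/a → met
3. registered adviser representatives 6 ≥ 4 → met
4. advisory agreement template present → met
5. privacy notice present → met
6. best-execution review 356 days ago vs limit 365 → met
7. condition 'has custody of client assets' holds; material compliance findings open 1 ≤ 1 → met
8. client complaints pending 0 ≤ 2 → met
9. Form ADV amendment 40 days ago vs limit 45 → met
10. fidelity bond $200,000 ≥ $200,000 → met
11. compliance program review 691 days ago vs limit 730 → met
Not met: 0 of 11

0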